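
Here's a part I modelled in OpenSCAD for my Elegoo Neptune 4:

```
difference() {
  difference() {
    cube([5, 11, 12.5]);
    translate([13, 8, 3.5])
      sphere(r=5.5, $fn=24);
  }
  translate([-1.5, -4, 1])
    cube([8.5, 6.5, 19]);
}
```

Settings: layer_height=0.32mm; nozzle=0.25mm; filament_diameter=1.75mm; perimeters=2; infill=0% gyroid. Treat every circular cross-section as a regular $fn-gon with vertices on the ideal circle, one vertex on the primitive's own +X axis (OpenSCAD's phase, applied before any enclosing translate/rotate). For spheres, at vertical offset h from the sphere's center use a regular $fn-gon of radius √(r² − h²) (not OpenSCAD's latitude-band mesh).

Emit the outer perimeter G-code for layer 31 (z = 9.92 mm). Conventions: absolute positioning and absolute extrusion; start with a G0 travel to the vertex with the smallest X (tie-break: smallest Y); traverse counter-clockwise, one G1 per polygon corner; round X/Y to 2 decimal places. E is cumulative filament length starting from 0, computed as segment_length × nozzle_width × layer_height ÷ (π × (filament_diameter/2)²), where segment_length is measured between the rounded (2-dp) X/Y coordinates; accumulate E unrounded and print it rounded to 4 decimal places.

G0 X0.00 Y2.50 Z9.92
G1 X5.00 Y2.50 E0.1663
G1 X5.00 Y11.00 E0.4490
G1 X0.00 Y11.00 E0.6153
G1 X0.00 Y2.50 E0.8980

At z = 9.92 mm: the cube is present — its section is the full 5×11 rectangle; the sphere at (13, 8) does not reach this height (|z−center|=6.420 > r=5.5); Taking the first minus the rest: none of the subtracted shapes is present at this height, so the 5×11 cube is unchanged — 1 connected region; the cube at (-1.5, -4) is present — its section is the full 8.5×6.5 rectangle; Subtracting the remaining from the first: starting from the result so far, the 8.5×6.5 cube at (-1.5, -4) partially overlaps it — only the 12.50 mm² overlap (of its 55.25 mm²) is removed, clipping the outline — 1 connected region. The outline is a single polygon with 4 vertices. Extrusion per mm of travel: 0.25 × 0.32 / (π × 0.875²) = 0.033260. Accumulating E over each segment gives final E = 0.8980.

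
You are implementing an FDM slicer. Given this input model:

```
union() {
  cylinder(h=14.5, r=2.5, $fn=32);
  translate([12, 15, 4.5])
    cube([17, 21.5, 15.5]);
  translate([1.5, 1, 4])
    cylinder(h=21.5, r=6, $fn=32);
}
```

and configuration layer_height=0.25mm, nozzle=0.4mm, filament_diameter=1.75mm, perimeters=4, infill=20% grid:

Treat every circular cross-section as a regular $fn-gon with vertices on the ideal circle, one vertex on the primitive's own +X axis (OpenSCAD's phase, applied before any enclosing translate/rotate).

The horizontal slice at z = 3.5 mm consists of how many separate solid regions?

At z = 3.5 mm: the r=2.5 cylinder contributes a regular 32-gon of circumradius 2.5; the cube at (12, 15) does not reach this height (z outside [4.5, 20]); the cylinder at (1.5, 1) is not intersected at this z (z outside [4, 25.5]); Taking the union: only the r=2.5 cylinder is present, so the union is just that shape — 1 connected region. The result has 1 disconnected region.

1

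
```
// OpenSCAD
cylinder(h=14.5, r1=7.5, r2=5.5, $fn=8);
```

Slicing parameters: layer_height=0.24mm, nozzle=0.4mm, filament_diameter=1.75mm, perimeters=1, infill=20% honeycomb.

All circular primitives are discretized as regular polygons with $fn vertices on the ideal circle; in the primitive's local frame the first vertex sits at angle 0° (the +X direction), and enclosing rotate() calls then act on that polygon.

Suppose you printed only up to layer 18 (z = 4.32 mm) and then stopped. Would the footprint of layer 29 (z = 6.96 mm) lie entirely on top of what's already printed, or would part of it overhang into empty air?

entirely on top

Compare the two slices. At z = 4.32: the cone contributes a regular 8-gon of circumradius 6.904 (interpolated between r1=7.5 and r2=5.5 at t=0.298) (area = (8/2)·6.904²·sin(360°/8) = 134.82 mm²). At z = 6.96: the cone (r1=7.5→r2=5.5) has section circumradius 6.540 here — a regular 8-gon (area = (8/2)·6.540²·sin(360°/8) = 120.98 mm²). Checking containment: the cross-section at z = 6.96 is a subset of the cross-section at z = 4.32.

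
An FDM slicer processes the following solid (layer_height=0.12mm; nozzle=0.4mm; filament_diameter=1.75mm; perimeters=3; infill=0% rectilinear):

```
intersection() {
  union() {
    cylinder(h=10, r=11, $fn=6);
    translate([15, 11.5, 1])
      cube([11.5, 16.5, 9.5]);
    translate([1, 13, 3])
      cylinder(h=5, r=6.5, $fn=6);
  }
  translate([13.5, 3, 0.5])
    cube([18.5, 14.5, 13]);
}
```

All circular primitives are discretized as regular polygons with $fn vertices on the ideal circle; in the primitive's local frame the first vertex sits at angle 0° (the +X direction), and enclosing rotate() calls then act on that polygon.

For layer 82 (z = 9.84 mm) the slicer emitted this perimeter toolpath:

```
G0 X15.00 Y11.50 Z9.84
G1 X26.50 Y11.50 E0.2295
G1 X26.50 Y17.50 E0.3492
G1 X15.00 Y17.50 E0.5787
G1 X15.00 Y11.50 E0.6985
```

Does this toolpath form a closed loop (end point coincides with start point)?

Start point (G0): (15.00, 11.50). End point (last G1): the path returns to the start — closed.

yes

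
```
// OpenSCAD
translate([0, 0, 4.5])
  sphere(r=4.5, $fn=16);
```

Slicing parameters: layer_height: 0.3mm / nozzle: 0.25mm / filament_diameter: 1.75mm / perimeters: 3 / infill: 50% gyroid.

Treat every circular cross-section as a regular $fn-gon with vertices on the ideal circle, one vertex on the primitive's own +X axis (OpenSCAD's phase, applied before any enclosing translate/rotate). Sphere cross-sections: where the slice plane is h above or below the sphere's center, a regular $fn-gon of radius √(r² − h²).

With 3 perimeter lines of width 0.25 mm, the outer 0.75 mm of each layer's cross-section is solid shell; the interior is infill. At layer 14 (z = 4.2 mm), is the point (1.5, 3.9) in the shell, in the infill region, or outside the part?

At z = 4.2 mm: the r=4.5 sphere slices to a regular 16-gon of circumradius 4.490 (√(r²−h²) with h=0.3 from center). Overall, the cross-section is a single solid region. The nearest boundary edge runs (1.72, 4.15)→(0.00, 4.49); distance from the point to it = 0.29 mm. The point is inside the cross-section, 0.29 mm from the nearest boundary — within the 0.75 mm shell band (3 × 0.25).

shell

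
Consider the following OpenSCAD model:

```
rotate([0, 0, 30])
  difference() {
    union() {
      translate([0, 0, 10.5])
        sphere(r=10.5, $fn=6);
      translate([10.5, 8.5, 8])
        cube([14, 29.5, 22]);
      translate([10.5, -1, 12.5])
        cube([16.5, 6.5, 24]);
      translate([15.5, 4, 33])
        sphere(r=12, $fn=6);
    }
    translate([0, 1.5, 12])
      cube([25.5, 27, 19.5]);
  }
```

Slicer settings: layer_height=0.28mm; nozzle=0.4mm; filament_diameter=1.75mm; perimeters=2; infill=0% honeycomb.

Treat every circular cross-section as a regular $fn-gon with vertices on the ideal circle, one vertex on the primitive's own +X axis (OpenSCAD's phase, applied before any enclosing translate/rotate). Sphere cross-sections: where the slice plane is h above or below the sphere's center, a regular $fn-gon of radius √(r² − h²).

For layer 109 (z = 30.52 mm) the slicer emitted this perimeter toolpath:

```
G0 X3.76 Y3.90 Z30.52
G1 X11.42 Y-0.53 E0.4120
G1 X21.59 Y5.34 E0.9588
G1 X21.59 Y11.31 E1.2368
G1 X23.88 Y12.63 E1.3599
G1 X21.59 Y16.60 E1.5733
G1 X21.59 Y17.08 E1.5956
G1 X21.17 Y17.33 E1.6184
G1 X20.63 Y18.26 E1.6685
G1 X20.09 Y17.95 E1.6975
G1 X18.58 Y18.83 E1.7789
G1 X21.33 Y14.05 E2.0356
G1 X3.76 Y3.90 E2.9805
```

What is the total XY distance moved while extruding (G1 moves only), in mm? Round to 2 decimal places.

Sum the Euclidean lengths of each G1 segment: total = 64.01 mm.

64.01 mm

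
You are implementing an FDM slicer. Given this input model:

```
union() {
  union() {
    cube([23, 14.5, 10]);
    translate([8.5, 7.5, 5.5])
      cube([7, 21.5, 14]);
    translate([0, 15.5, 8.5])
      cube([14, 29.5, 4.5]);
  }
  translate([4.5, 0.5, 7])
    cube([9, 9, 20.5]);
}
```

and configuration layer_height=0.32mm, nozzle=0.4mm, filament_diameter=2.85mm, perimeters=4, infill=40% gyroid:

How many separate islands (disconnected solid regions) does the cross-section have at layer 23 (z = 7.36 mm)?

At z = 7.36 mm: the cube is present — its section is the full 23×14.5 rectangle; the cube at (8.5, 7.5) is present — its section is the full 7×21.5 rectangle; the cube at (0, 15.5) does not reach this height (z outside [8.5, 13]); Taking the union: the regions partially overlap (shared area 49.00 mm²), so overlapping operands fuse into one piece — 1 connected region; the cube at (4.5, 0.5) (footprint 9×9) is included at this height; Combining (union): the 9×9 cube at (4.5, 0.5) lies entirely inside the result so far, so the union is just the result so far — 1 connected region. Overall, the cross-section is a single solid region. Island count = 1.

1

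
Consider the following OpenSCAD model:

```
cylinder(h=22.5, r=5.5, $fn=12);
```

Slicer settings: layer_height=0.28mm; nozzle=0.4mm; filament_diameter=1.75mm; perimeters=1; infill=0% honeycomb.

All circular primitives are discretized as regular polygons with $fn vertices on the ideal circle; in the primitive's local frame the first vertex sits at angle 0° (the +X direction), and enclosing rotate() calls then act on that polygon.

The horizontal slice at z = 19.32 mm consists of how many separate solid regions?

At z = 19.32 mm: the cylinder: section is a regular 12-gon, circumradius r=5.5. The result has 1 disconnected region.

1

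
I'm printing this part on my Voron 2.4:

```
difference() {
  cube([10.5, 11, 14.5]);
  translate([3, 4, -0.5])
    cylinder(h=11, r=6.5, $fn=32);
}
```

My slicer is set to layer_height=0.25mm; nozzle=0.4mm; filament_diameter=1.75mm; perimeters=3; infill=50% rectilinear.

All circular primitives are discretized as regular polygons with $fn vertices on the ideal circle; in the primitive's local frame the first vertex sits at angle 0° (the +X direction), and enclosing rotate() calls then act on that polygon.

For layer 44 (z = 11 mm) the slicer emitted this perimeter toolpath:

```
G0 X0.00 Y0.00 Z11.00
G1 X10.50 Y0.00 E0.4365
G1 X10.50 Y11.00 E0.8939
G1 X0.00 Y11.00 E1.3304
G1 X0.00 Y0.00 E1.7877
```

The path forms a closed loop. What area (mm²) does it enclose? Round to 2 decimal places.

115.50 mm²

Apply the shoelace formula to the sequence of (X, Y) vertices; enclosed area = 115.50 mm².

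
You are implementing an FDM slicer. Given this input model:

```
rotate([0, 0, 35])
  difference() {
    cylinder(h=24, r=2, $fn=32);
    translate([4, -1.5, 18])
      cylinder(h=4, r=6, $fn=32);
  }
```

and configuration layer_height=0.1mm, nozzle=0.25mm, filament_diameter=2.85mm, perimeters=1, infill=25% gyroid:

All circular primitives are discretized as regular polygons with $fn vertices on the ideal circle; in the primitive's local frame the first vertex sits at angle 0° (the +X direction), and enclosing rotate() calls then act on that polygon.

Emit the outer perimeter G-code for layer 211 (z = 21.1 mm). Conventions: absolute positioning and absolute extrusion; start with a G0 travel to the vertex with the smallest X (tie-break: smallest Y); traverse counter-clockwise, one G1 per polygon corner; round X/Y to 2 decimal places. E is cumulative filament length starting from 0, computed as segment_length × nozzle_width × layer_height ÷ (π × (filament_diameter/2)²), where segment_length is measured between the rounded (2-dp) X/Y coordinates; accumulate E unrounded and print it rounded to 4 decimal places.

At z = 21.1 mm: the r=2 cylinder gives a regular 32-gon of circumradius 2 (constant along its height); the r=6 cylinder at (4, -1.5) contributes a regular 32-gon of circumradius 6; Taking the first minus the rest: starting from the r=2 cylinder, the r=6 cylinder at (4, -1.5) partially overlaps it — only the 12.01 mm² overlap (of its 112.37 mm²) is removed, clipping the outline — 1 connected region; (rotated 35° about Z; rotation is an isometry so areas/perimeters/island counts are preserved). The outline is a single polygon with 11 vertices. Extrusion per mm of travel: 0.25 × 0.1 / (π × 1.425²) = 0.003919. Accumulating E over each segment gives final E = 0.0196.

G0 X-2.00 Y-0.04 Z21.10
G1 X-1.95 Y-0.43 E0.0015
G1 X-1.83 Y-0.81 E0.0031
G1 X-1.64 Y-1.15 E0.0046
G1 X-1.38 Y-1.44 E0.0062
G1 X-1.24 Y-1.56 E0.0069
G1 X-1.35 Y-1.35 E0.0078
G1 X-1.72 Y-0.23 E0.0124
G1 X-1.84 Y0.77 E0.0164
G1 X-1.86 Y0.72 E0.0166
G1 X-1.97 Y0.35 E0.0181
G1 X-2.00 Y-0.04 E0.0196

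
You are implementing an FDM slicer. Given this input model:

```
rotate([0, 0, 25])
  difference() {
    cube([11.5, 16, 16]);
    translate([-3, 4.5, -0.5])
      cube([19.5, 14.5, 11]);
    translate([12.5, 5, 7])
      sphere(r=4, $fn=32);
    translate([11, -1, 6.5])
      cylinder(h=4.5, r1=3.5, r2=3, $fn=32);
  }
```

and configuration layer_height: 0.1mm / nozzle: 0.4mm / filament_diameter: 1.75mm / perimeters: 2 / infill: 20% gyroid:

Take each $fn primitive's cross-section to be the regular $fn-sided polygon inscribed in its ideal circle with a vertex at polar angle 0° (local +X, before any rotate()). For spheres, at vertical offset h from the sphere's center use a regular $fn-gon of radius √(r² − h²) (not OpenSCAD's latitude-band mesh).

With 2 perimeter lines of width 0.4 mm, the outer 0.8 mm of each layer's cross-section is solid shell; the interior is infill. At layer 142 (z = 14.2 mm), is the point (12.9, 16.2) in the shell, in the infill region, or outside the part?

At z = 14.2 mm: the 11.5×16 cube contributes its full rectangle; the cube at (-3, 4.5) is absent (z outside [-0.5, 10.5]); the sphere at (12.5, 5) is not intersected at this z (|z−center|=7.200 > r=4); the cone at (11, -1) does not reach this height (z outside [6.5, 11]); Subtracting the remaining from the first: none of the subtracted shapes is present at this height, so the 11.5×16 cube is unchanged — 1 connected region; (rotated 25° about Z; rotation is an isometry so areas/perimeters/island counts are preserved). Overall, the cross-section is a single solid region. Undo the 25° rotation: the query point maps to (18.538, 9.230) in the un-rotated model frame. The nearest boundary edge runs (11.50, 0.00)→(11.50, 16.00); distance from the point to it = 7.04 mm. The point is not inside any of the regions above, so it lies outside the cross-section (7.04 mm from the nearest boundary).

outside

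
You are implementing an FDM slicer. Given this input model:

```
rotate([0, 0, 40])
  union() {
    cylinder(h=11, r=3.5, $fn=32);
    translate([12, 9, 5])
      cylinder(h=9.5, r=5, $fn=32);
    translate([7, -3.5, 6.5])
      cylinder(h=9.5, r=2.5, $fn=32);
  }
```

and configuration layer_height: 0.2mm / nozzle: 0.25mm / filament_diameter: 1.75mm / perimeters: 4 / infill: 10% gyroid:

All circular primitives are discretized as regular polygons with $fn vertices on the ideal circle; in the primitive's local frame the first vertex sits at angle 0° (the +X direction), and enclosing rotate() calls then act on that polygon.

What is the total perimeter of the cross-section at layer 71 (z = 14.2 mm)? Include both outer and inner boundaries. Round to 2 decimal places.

47.05 mm

At z = 14.2 mm: the cylinder is absent (z outside [0, 11]); the cylinder at (12, 9): section is a regular 32-gon, circumradius r=5 (perimeter = 2·32·5.000·sin(180°/32) = 31.37 mm); the r=2.5 cylinder at (7, -3.5) gives a regular 32-gon of circumradius 2.5 (constant along its height) (perimeter = 2·32·2.500·sin(180°/32) = 15.68 mm); Combining (union): the 2 present regions are separate (no shared area or edge), so areas and boundary lengths simply add and each stays a separate island — boundary = 47.05 mm; (rotated 40° about Z; rotation is an isometry so areas/perimeters/island counts are preserved). Overall, the cross-section has 2 separate islands. Total boundary length (outer) = 47.05 mm.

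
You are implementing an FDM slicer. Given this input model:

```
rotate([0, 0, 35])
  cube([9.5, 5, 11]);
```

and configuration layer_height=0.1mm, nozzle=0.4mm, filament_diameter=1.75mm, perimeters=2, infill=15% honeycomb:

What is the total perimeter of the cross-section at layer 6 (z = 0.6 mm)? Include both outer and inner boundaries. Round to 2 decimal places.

29.00 mm

At z = 0.6 mm: the cube is present — its section is the full 9.5×5 rectangle (perimeter 29.00 mm); (whole slice rotated 35° about Z — lengths, areas and connectivity unchanged). Overall, the cross-section is a single solid region. Total boundary length (outer) = 29.00 mm.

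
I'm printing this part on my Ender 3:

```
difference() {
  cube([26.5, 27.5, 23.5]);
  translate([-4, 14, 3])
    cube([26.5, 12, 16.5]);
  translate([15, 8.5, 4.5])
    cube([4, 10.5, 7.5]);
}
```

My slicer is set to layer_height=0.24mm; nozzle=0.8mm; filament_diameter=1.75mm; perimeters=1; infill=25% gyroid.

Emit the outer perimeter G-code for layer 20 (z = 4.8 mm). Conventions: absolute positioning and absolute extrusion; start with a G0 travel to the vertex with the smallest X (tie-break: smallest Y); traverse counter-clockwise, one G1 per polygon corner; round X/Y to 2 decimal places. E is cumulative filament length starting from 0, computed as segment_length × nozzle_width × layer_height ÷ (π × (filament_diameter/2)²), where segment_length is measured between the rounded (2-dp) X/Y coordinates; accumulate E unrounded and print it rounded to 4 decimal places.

G0 X0.00 Y0.00 Z4.80
G1 X26.50 Y0.00 E2.1153
G1 X26.50 Y27.50 E4.3105
G1 X0.00 Y27.50 E6.4259
G1 X0.00 Y26.00 E6.5456
G1 X22.50 Y26.00 E8.3416
G1 X22.50 Y14.00 E9.2995
G1 X19.00 Y14.00 E9.5789
G1 X19.00 Y8.50 E10.0180
G1 X15.00 Y8.50 E10.3372
G1 X15.00 Y14.00 E10.7763
G1 X0.00 Y14.00 E11.9736
G1 X0.00 Y0.00 E13.0912

At z = 4.8 mm: the cube is present — its section is the full 26.5×27.5 rectangle; the 26.5×12 cube at (-4, 14) contributes its full rectangle; the 4×10.5 cube at (15, 8.5) contributes its full rectangle; After the difference (first − rest): starting from the 26.5×27.5 cube, the 26.5×12 cube at (-4, 14) partially overlaps it — only the 270.00 mm² overlap (of its 318.00 mm²) is removed, clipping the outline; the 4×10.5 cube at (15, 8.5) partially overlaps it — only the 22.00 mm² overlap (of its 42.00 mm²) is removed, clipping the outline — 1 connected region. The outline is a single polygon with 12 vertices. Extrusion per mm of travel: 0.8 × 0.24 / (π × 0.875²) = 0.079824. Accumulating E over each segment gives final E = 13.0912.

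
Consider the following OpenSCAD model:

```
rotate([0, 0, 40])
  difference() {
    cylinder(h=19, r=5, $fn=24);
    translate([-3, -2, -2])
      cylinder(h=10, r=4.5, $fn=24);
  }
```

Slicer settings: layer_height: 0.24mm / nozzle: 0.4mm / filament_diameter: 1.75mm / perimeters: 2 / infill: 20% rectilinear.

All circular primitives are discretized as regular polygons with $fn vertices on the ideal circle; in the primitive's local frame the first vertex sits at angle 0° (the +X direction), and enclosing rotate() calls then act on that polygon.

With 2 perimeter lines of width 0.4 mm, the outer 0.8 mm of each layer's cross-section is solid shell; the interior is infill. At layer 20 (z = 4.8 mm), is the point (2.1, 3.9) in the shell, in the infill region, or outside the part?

shell

At z = 4.8 mm: the cylinder: section is a regular 24-gon, circumradius r=5; the cylinder at (-3, -2): section is a regular 24-gon, circumradius r=4.5; After the difference (first − rest): starting from the r=5 cylinder, the r=4.5 cylinder at (-3, -2) partially overlaps it — only the 36.71 mm² overlap (of its 62.89 mm²) is removed, clipping the outline — 1 connected region; (whole slice rotated 40° about Z — lengths, areas and connectivity unchanged). Overall, the cross-section is a single solid region. Undo the 40° rotation: the query point maps to (4.116, 1.638) in the un-rotated model frame. The nearest boundary edge runs (4.33, 2.50)→(4.83, 1.29); distance from the point to it = 0.53 mm. The point is inside the cross-section, 0.53 mm from the nearest boundary — within the 0.8 mm shell band (2 × 0.4).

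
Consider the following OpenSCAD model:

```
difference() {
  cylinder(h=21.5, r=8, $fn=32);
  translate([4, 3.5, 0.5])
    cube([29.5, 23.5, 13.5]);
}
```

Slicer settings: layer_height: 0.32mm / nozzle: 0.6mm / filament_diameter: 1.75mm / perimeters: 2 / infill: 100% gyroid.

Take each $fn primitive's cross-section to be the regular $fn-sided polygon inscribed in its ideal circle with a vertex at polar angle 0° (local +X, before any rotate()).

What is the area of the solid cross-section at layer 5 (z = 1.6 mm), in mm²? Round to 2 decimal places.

At z = 1.6 mm: the cylinder: section is a regular 32-gon, circumradius r=8 (area = (32/2)·8.000²·sin(360°/32) = 199.77 mm²); the cube at (4, 3.5) (footprint 29.5×23.5) is included at this height (area 693.25 mm²); Subtracting the remaining from the first: starting from the r=8 cylinder (199.77 mm²), the 29.5×23.5 cube at (4, 3.5) partially overlaps it — only the 6.45 mm² overlap (of its 693.25 mm²) is removed, clipping the outline — area = 193.32 mm². Overall, the cross-section is a single solid region. Net area = 193.32 mm².

193.32 mm²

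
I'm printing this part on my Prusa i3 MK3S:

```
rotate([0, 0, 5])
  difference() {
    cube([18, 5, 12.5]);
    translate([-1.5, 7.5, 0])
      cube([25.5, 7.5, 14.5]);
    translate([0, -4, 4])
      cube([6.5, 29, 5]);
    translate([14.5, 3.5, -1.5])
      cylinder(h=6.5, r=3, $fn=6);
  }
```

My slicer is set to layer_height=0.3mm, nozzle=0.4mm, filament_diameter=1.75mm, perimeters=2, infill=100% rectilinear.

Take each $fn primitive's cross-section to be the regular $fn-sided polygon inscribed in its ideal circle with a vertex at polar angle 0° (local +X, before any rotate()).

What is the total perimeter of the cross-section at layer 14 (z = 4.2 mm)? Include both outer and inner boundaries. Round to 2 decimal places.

At z = 4.2 mm: the 18×5 cube contributes its full rectangle (perimeter 46.00 mm); the cube at (-1.5, 7.5) is present — its section is the full 25.5×7.5 rectangle (perimeter 66.00 mm); the cube at (0, -4) (footprint 6.5×29) is included at this height (perimeter 71.00 mm); the cylinder at (14.5, 3.5): section is a regular 6-gon, circumradius r=3 (perimeter = 2·6·3.000·sin(180°/6) = 18.00 mm); After the difference (first − rest): starting from the 18×5 cube, the 25.5×7.5 cube at (-1.5, 7.5) misses the remaining region (no effect); the 6.5×29 cube at (0, -4) partially overlaps it — only the 32.50 mm² overlap (of its 188.50 mm²) is removed, clipping the outline; the r=3 cylinder at (14.5, 3.5) partially overlaps it — only the 19.39 mm² overlap (of its 23.38 mm²) is removed, clipping the outline — boundary = 41.20 mm; (rotated 5° about Z; rotation is an isometry so areas/perimeters/island counts are preserved). Overall, the cross-section is a single solid region. Total boundary length (outer) = 41.20 mm.

41.20 mm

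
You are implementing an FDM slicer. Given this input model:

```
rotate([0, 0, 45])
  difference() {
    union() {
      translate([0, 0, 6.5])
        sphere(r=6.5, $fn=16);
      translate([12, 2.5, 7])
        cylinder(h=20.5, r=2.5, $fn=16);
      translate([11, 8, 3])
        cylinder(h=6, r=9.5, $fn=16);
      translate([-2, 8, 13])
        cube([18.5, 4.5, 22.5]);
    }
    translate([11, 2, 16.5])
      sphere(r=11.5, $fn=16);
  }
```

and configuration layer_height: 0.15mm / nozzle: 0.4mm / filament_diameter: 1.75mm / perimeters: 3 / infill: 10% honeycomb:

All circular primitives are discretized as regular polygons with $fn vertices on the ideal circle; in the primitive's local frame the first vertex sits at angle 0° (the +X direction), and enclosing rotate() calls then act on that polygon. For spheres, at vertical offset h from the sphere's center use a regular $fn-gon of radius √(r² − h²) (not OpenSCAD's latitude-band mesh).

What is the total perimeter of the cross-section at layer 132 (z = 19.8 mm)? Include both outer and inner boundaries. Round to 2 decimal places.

34.30 mm

At z = 19.8 mm: the sphere does not reach this height (|z−center|=13.300 > r=6.5); the r=2.5 cylinder at (12, 2.5) gives a regular 16-gon of circumradius 2.5 (constant along its height) (perimeter = 2·16·2.500·sin(180°/16) = 15.61 mm); the cylinder at (11, 8) is absent (z outside [3, 9]); the cube at (-2, 8) (footprint 18.5×4.5) is included at this height (perimeter 46.00 mm); Combining (union): the 2 present regions are separate (no shared area or edge), so areas and boundary lengths simply add and each stays a separate island — boundary = 61.61 mm; the sphere at (11, 2): section is a regular 16-gon, circumradius = √(r²−h²) = √(11.5²−3.3²) = 11.016 (perimeter = 2·16·11.016·sin(180°/16) = 68.77 mm); After the difference (first − rest): starting from that combined region, the r=11.5 sphere at (11, 2) partially overlaps it — only the 73.10 mm² overlap (of its 371.54 mm²) is removed, clipping the outline — boundary = 34.30 mm; (whole slice rotated 45° about Z — lengths, areas and connectivity unchanged). Overall, the cross-section has 2 separate islands. Total boundary length (outer) = 34.30 mm.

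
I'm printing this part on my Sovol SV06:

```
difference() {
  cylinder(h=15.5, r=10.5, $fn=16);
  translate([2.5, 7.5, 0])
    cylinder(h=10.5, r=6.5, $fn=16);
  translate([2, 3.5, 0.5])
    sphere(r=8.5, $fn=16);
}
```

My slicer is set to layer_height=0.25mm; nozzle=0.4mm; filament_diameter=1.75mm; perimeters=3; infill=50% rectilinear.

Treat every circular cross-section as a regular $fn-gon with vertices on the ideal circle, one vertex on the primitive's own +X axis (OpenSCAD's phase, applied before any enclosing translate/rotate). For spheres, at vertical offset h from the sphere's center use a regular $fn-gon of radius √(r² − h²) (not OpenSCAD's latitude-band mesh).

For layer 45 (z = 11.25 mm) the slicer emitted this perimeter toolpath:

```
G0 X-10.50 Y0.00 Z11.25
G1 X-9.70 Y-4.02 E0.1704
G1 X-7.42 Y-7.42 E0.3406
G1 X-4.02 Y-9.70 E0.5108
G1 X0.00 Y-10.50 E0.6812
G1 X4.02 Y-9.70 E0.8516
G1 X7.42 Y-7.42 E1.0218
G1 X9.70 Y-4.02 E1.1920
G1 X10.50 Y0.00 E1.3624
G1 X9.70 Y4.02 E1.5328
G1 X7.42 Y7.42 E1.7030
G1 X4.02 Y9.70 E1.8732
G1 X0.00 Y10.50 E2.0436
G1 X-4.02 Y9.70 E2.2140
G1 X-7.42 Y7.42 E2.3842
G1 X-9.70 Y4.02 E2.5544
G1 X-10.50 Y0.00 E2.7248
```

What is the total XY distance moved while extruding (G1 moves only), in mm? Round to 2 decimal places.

65.54 mm

Sum the Euclidean lengths of each G1 segment: total = 65.54 mm.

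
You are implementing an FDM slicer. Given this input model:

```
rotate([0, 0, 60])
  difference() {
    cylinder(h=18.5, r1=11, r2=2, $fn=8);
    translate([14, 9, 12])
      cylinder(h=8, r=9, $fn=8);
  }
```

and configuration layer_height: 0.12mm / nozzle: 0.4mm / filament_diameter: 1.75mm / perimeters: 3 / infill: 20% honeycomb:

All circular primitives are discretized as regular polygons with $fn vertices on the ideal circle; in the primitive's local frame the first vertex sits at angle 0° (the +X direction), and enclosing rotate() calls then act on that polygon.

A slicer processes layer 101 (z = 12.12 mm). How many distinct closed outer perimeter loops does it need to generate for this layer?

At z = 12.12 mm: the cone contributes a regular 8-gon of circumradius 5.104 (interpolated between r1=11 and r2=2 at t=0.655); the r=9 cylinder at (14, 9) gives a regular 8-gon of circumradius 9 (constant along its height); Taking the first minus the rest: starting from the cone, the r=9 cylinder at (14, 9) misses the remaining region (no effect) — 1 connected region; (whole slice rotated 60° about Z — lengths, areas and connectivity unchanged). The result has 1 disconnected region.

1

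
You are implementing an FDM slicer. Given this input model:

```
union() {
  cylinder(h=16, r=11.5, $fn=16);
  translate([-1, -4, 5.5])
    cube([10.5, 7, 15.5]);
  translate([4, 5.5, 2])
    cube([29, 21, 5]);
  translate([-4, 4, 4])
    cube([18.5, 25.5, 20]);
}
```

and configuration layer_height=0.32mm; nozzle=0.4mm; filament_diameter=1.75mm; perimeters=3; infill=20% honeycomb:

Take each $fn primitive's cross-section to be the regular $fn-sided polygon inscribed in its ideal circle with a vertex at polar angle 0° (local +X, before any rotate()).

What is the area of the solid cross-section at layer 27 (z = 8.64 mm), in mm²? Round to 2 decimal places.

At z = 8.64 mm: the r=11.5 cylinder gives a regular 16-gon of circumradius 11.5 (constant along its height) (area = (16/2)·11.500²·sin(360°/16) = 404.88 mm²); the cube at (-1, -4) is present — its section is the full 10.5×7 rectangle (area 73.50 mm²); the cube at (4, 5.5) does not reach this height (z outside [2, 7]); the cube at (-4, 4) is present — its section is the full 18.5×25.5 rectangle (area 471.75 mm²); Combining (union): the regions partially overlap — summed areas 950.13 mm² minus the doubly-counted overlap 158.72 mm² gives 791.41 mm² — area = 791.41 mm². Overall, the cross-section is a single solid region. Net area = 791.41 mm².

791.41 mm²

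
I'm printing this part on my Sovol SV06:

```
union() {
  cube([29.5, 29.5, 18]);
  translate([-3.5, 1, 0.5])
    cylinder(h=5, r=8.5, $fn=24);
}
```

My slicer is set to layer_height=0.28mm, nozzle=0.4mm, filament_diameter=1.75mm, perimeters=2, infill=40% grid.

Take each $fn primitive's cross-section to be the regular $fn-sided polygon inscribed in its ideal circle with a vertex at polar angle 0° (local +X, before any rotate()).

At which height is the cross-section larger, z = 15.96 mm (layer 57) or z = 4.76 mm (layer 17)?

Layer 57 (z = 15.96): the cube (footprint 29.5×29.5) is included at this height (area 870.25 mm²); the cylinder at (-3.5, 1) is not intersected at this z (z outside [0.5, 5.5]); Combining (union): only the 29.5×29.5 cube is present, so the union is just that shape — area = 870.25 mm². So its area = 870.25 mm². Layer 17 (z = 4.76): the cube (footprint 29.5×29.5) is included at this height (area 870.25 mm²); the r=8.5 cylinder at (-3.5, 1) contributes a regular 24-gon of circumradius 8.5 (area = (24/2)·8.500²·sin(360°/24) = 224.40 mm²); Merging all regions: the regions partially overlap — summed areas 1094.65 mm² minus the doubly-counted overlap 32.33 mm² gives 1062.32 mm² — area = 1062.32 mm². So its area = 1062.32 mm². Layer 17 is larger (1062.32 vs 870.25 mm²).

layer 17 (z = 4.76 mm)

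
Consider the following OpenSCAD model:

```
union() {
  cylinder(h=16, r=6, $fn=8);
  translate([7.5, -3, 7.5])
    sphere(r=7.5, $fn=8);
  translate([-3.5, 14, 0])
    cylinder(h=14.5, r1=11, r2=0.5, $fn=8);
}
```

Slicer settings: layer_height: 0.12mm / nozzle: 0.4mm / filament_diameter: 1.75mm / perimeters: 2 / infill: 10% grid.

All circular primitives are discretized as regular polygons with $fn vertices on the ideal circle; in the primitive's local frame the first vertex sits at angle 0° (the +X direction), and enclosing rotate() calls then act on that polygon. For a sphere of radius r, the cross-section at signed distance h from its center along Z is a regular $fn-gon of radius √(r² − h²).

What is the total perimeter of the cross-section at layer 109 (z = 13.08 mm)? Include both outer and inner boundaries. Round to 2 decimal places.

At z = 13.08 mm: the r=6 cylinder gives a regular 8-gon of circumradius 6 (constant along its height) (perimeter = 2·8·6.000·sin(180°/8) = 36.74 mm); the sphere at (7.5, -3): section is a regular 8-gon, circumradius = √(r²−h²) = √(7.5²−5.58²) = 5.011 (perimeter = 2·8·5.011·sin(180°/8) = 30.68 mm); the cone at (-3.5, 14): at t=0.902 of its height the radius interpolates to r₁+(r₂−r₁)t = 1.528, giving a regular 8-gon of that circumradius (perimeter = 2·8·1.528·sin(180°/8) = 9.36 mm); Combining (union): the regions partially overlap (shared area 10.95 mm²), so the edge portions inside another operand are dropped and the merged outline is re-measured after clipping — boundary = 62.42 mm. Overall, the cross-section has 2 separate islands. Total boundary length (outer) = 62.42 mm.

62.42 mm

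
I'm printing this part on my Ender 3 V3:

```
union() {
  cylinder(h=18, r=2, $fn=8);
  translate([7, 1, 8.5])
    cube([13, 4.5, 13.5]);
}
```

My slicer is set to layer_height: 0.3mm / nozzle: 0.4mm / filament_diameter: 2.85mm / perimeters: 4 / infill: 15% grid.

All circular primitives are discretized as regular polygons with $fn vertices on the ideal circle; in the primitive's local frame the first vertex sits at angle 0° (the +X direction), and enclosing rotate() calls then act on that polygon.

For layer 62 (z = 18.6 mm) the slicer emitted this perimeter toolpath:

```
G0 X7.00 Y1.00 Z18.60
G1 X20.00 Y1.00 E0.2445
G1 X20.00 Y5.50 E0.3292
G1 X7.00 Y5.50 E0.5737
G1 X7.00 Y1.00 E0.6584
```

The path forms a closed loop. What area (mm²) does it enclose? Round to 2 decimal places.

Apply the shoelace formula to the sequence of (X, Y) vertices; enclosed area = 58.50 mm².

58.50 mm²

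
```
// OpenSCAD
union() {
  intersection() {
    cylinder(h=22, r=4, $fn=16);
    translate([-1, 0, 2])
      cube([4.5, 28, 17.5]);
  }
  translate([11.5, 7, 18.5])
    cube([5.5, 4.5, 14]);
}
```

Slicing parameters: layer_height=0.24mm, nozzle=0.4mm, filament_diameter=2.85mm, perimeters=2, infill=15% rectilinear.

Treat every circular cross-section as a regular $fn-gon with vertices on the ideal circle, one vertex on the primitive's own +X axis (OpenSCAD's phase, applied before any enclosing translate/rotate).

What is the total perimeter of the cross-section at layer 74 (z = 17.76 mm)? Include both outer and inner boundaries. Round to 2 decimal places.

15.47 mm

At z = 17.76 mm: the cylinder: section is a regular 16-gon, circumradius r=4 (perimeter = 2·16·4.000·sin(180°/16) = 24.97 mm); the 4.5×28 cube at (-1, 0) contributes its full rectangle (perimeter 65.00 mm); Keeping only the common overlap: the 4.5×28 cube at (-1, 0) partially overlaps the r=4 cylinder; clipping to the common part keeps 15.59 mm² — boundary = 15.47 mm; the cube at (11.5, 7) does not reach this height (z outside [18.5, 32.5]); Merging all regions: only that combined region is present, so the union is just that shape — boundary = 15.47 mm. Overall, the cross-section is a single solid region. Total boundary length (outer) = 15.47 mm.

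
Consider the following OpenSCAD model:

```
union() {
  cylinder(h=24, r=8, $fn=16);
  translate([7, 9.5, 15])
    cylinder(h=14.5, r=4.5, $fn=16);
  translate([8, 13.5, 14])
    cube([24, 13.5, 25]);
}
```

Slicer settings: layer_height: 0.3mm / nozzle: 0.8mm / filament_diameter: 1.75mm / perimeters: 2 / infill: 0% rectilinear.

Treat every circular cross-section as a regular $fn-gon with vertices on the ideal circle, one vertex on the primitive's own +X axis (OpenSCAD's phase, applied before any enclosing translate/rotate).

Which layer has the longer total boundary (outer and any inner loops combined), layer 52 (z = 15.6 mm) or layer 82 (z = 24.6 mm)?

layer 52 (z = 15.6 mm)

Layer 52 (z = 15.6): the cylinder: section is a regular 16-gon, circumradius r=8 (perimeter = 2·16·8.000·sin(180°/16) = 49.94 mm); the r=4.5 cylinder at (7, 9.5) contributes a regular 16-gon of circumradius 4.5 (perimeter = 2·16·4.500·sin(180°/16) = 28.09 mm); the cube at (8, 13.5) is present — its section is the full 24×13.5 rectangle (perimeter 75.00 mm); Taking the union: the regions partially overlap (shared area 1.45 mm²), so the edge portions inside another operand are dropped and the merged outline is re-measured after clipping — boundary = 143.50 mm. So its perimeter = 143.50 mm. Layer 82 (z = 24.6): the cylinder is absent (z outside [0, 24]); the cylinder at (7, 9.5): section is a regular 16-gon, circumradius r=4.5 (perimeter = 2·16·4.500·sin(180°/16) = 28.09 mm); the cube at (8, 13.5) (footprint 24×13.5) is included at this height (perimeter 75.00 mm); Taking the union: the regions partially overlap (shared area 0.18 mm²), so the edge portions inside another operand are dropped and the merged outline is re-measured after clipping — boundary = 100.81 mm. So its perimeter = 100.81 mm. Layer 52 is larger (143.50 vs 100.81 mm).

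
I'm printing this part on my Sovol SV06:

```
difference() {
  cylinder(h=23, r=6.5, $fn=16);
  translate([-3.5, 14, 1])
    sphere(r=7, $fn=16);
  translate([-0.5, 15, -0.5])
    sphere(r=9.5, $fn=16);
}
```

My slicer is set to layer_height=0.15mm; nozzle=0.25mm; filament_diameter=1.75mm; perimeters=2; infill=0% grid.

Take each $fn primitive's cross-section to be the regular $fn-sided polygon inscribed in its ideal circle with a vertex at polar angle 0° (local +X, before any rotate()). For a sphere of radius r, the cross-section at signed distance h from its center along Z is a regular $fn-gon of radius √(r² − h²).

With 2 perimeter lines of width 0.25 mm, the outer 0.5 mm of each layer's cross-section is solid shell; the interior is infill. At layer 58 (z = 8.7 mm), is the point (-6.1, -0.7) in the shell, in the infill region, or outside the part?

shell

At z = 8.7 mm: the r=6.5 cylinder contributes a regular 16-gon of circumradius 6.5; the sphere at (-3.5, 14) does not reach this height (|z−center|=7.700 > r=7); the sphere at (-0.5, 15): section is a regular 16-gon, circumradius = √(r²−h²) = √(9.5²−9.2²) = 2.369; After the difference (first − rest): starting from the r=6.5 cylinder, the r=9.5 sphere at (-0.5, 15) misses the remaining region (no effect) — 1 connected region. Overall, the cross-section is a single solid region. The nearest boundary edge runs (-6.01, -2.49)→(-6.50, 0.00); distance from the point to it = 0.26 mm. The point is inside the cross-section, 0.26 mm from the nearest boundary — within the 0.5 mm shell band (2 × 0.25).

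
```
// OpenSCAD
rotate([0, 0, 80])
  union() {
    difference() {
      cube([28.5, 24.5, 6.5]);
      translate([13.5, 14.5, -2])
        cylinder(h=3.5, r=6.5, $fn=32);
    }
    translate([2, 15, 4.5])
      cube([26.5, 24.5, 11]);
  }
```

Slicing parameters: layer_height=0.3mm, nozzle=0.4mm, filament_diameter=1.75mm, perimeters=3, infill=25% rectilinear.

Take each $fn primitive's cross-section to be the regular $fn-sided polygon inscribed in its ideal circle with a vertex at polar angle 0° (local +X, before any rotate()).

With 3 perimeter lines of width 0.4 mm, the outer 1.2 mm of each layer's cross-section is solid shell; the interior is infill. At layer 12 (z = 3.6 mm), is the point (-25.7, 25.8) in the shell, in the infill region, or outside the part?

At z = 3.6 mm: the cube (footprint 28.5×24.5) is included at this height; the cylinder at (13.5, 14.5) is not intersected at this z (z outside [-2, 1.5]); After the difference (first − rest): none of the subtracted shapes is present at this height, so the 28.5×24.5 cube is unchanged — 1 connected region; the cube at (2, 15) does not reach this height (z outside [4.5, 15.5]); Merging all regions: only that combined region is present, so the union is just that shape — 1 connected region; (rotated 80° about Z; rotation is an isometry so areas/perimeters/island counts are preserved). Overall, the cross-section is a single solid region. Undo the 80° rotation: the query point maps to (20.945, 29.790) in the un-rotated model frame. The nearest boundary edge runs (28.50, 24.50)→(0.00, 24.50); distance from the point to it = 5.29 mm. The point is not inside any of the regions above, so it lies outside the cross-section (5.29 mm from the nearest boundary).

outside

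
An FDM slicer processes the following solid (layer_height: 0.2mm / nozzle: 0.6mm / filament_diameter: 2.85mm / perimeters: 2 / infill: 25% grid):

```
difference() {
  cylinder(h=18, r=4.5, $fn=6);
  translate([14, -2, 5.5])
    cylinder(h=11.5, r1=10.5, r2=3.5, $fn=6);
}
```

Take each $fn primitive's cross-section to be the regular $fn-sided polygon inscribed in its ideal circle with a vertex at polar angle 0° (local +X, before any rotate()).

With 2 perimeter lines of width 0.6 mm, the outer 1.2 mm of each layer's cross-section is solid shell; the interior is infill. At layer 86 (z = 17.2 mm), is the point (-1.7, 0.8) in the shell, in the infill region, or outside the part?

At z = 17.2 mm: the cylinder: section is a regular 6-gon, circumradius r=4.5; the cone at (14, -2) does not reach this height (z outside [5.5, 17]); Subtracting the remaining from the first: none of the subtracted shapes is present at this height, so the r=4.5 cylinder is unchanged — 1 connected region. Overall, the cross-section is a single solid region. The nearest boundary edge runs (-2.25, 3.90)→(-4.50, 0.00); distance from the point to it = 2.02 mm. The point is inside the cross-section and 2.02 mm from the nearest boundary — more than the 1.2 mm shell width (2 × 0.6), so it's in the infill interior.

infill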